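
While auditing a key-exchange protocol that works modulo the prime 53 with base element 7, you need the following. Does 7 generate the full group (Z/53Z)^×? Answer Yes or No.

No

φ(53) = 53 − 1 = 52 = 2^2 · 13.
Test 7^(52/q) mod 53 for each prime factor q of 52:
7^26 ≡ 1 (mod 53)  [q = 2: ≡ 1 ✗]
7^4 ≡ 16 (mod 53)  [q = 13: ≢ 1 ✓]
7^26 ≡ 1 shows ord(7) | 26, strictly less than φ(53); not a primitive root.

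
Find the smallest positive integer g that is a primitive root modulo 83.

φ(83) = 83 − 1 = 82 = 2 · 41.
Test candidates g = 2, 3, … against the prime factors q ∈ {2, 41} of φ(83): g is a generator iff g^(82/q) ≢ 1 for every such q.
g = 2: 2^41 ≡ 82; 2^2 ≡ 4 — none is 1, so 2 is a primitive root.
The smallest primitive root modulo 83 is 2.

2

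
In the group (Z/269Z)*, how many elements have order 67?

φ(269) = 269 − 1 = 268 = 2^2 · 67.
(Z/269Z)^× is cyclic (|G| = 268); a cyclic group of order m has exactly φ(d) elements of each order d | m, and none otherwise.
67 | 268, and φ(67) = 67 − 1 = 66.

66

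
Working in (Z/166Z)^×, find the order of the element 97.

82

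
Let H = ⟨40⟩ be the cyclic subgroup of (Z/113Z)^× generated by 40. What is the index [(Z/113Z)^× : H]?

7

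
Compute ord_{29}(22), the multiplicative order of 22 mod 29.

ord(22) | φ(29) = 29 − 1 = 28 = 2^2 · 7.
Divisors of 28: 1, 2, 4, 7, 14, 28.
Compute 22^d (mod 29) for the divisors d until we hit 1:
22^1 ≡ 22
22^2 ≡ 20
22^4 ≡ 23
22^7 ≡ 28
22^14 ≡ 1
Hence ord(22) = 14.

14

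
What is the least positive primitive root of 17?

3

φ(17) = 17 − 1 = 16 = 2^4.
g is a primitive root iff g^(16/q) ≢ 1 (mod 17) for each prime q ∈ {2}.
g = 2: 2^8 ≡ 1 — hits 1, so not a primitive root.
g = 3: 3^8 ≡ 16 — none is 1, so 3 is a primitive root.
The smallest primitive root modulo 17 is 3.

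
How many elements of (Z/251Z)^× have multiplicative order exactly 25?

20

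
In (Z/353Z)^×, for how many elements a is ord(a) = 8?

φ(353) = 353 − 1 = 352 = 2^5 · 11.
In a cyclic group of order 352, there are φ(d) elements of order d for each divisor d of 352, and zero for non-divisors.
8 = 2^3 divides 352, and φ(8) = 4.

4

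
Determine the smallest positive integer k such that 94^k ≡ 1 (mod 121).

ord(94) | φ(121) = φ(11^2) = 11·(11−1) = 110 = 2 · 5 · 11.
Divisors of 110: 1, 2, 5, 10, 11, 22, 55, 110.
Test each divisor d:
94^1 ≡ 94
94^2 ≡ 3
94^5 ≡ 120
94^10 ≡ 1
So ord_121(94) = 10.

10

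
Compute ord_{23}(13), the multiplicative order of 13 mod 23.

11

The order of 13 must divide φ(23) = 23 − 1 = 22 = 2 · 11.
Divisors of 22: 1, 2, 11, 22.
Evaluate successive powers at the divisors of 22:
13^1 ≡ 13
13^2 ≡ 8
13^11 ≡ 1
The smallest such exponent is 11, so the order of 13 is 11.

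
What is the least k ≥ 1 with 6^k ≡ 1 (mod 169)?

156

ord(6) | φ(169) = φ(13^2) = 13·(13−1) = 156 = 2^2 · 3 · 13.
Divisors of 156: 1, 2, 3, 4, 6, 12, 13, 26, 39, 52, 78, 156.
Test each divisor d:
6^1 ≡ 6
6^2 ≡ 36
6^3 ≡ 47
6^4 ≡ 113
6^6 ≡ 12
6^12 ≡ 144
6^13 ≡ 19
6^26 ≡ 23
6^39 ≡ 99
6^52 ≡ 22
6^78 ≡ 168
6^156 ≡ 1
Hence ord(6) = 156.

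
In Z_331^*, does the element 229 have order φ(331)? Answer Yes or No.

No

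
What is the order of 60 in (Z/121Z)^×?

By Lagrange's theorem, ord_121(60) divides φ(121) = φ(11^2) = 11·(11−1) = 110 = 2 · 5 · 11.
Divisors of 110: 1, 2, 5, 10, 11, 22, 55, 110.
Test each divisor d:
60^1 ≡ 60
60^2 ≡ 91
60^5 ≡ 34
60^10 ≡ 67
60^11 ≡ 27
60^22 ≡ 3
60^55 ≡ 1
Hence ord(60) = 55.

55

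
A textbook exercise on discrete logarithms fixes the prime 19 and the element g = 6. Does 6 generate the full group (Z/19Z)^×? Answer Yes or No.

φ(19) = 19 − 1 = 18 = 2 · 3^2.
An element g generates (Z/19Z)^× iff g^(18/q) ≢ 1 (mod 19) for each prime q ∈ {2, 3}.
6^9 ≡ 1 (mod 19)  [q = 2: ≡ 1 ✗]
6^6 ≡ 11 (mod 19)  [q = 3: ≢ 1 ✓]
6^9 ≡ 1 shows ord(6) | 9, strictly less than φ(19); not a primitive root.

No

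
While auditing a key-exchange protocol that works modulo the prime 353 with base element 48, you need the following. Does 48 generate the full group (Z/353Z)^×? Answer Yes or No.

Yes

φ(353) = 353 − 1 = 352 = 2^5 · 11.
An element g generates (Z/353Z)^× iff g^(352/q) ≢ 1 (mod 353) for each prime q ∈ {2, 11}.
48^176 ≡ 352 (mod 353)  [q = 2: ≢ 1 ✓]
48^32 ≡ 256 (mod 353)  [q = 11: ≢ 1 ✓]
All checks pass, so 48 has order 352 and is a primitive root modulo 353.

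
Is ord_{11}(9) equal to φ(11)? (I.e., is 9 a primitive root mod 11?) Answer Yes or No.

No

φ(11) = 11 − 1 = 10 = 2 · 5.
9 is a primitive root mod 11 iff 9^(φ(11)/q) ≢ 1 for every prime q | φ(11), i.e. q ∈ {2, 5}.
9^5 ≡ 1 (mod 11)  [q = 2: ≡ 1 ✗]
9^2 ≡ 4 (mod 11)  [q = 5: ≢ 1 ✓]
The check at q = 2 fails, so 9 generates a proper subgroup.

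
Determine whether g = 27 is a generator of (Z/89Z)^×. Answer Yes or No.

Yes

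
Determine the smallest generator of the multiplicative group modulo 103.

5

φ(103) = 103 − 1 = 102 = 2 · 3 · 17.
Test candidates g = 2, 3, … against the prime factors q ∈ {2, 3, 17} of φ(103): g is a generator iff g^(102/q) ≢ 1 for every such q.
g = 2: 2^51 ≡ 1 — hits 1, so not a primitive root.
g = 3: 3^51 ≡ 102; 3^34 ≡ 1 — hits 1, so not a primitive root.
g = 4: 4^51 ≡ 1 — hits 1, so not a primitive root.
g = 5: 5^51 ≡ 102; 5^34 ≡ 56; 5^6 ≡ 72 — none is 1, so 5 is a primitive root.
The smallest primitive root modulo 103 is 5.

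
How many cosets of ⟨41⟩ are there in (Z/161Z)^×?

6

Since 41 ∈ (Z/161Z)^×, its order divides φ(161) = φ(7·23) = (7−1)·(23−1) = 6·22 = 132 = 2^2 · 3 · 11.
Divisors of 132: 1, 2, 3, 4, 6, 11, 12, 22, 33, 44, 66, 132.
Evaluate successive powers at the divisors of 132:
41^1 ≡ 41 (mod 161)
41^2 ≡ 71 (mod 161)
41^3 ≡ 13 (mod 161)
41^4 ≡ 50 (mod 161)
41^6 ≡ 8 (mod 161)
41^11 ≡ 139 (mod 161)
41^12 ≡ 64 (mod 161)
41^22 ≡ 1 (mod 161) ✓
The order of 41 is 22, so the subgroup it generates has 22 elements.
[(Z/161Z)^× : ⟨41⟩] = 132/22 = 6.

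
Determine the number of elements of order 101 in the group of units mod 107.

φ(107) = 107 − 1 = 106 = 2 · 53.
In a cyclic group of order 106, there are φ(d) elements of order d for each divisor d of 106, and zero for non-divisors.
101 does not divide 106, so no element of (Z/107Z)^× has order 101.

0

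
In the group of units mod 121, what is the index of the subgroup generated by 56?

Since 56 ∈ (Z/121Z)^×, its order divides φ(121) = φ(11^2) = 11·(11−1) = 110 = 2 · 5 · 11.
Divisors of 110: 1, 2, 5, 10, 11, 22, 55, 110.
Evaluate successive powers at the divisors of 110:
56^1 ≡ 56
56^2 ≡ 111
56^5 ≡ 34
56^10 ≡ 67
56^11 ≡ 1
Thus |⟨56⟩| = ord(56) = 11.
[(Z/121Z)^× : ⟨56⟩] = 110/11 = 10.

10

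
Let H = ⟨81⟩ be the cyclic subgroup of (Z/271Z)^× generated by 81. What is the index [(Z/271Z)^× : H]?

By Lagrange's theorem, ord_271(81) divides φ(271) = 271 − 1 = 270 = 2 · 3^3 · 5.
Divisors of 270: 1, 2, 3, 5, 6, 9, 10, 15, 18, 27, 30, 45, 54, 90, 135, 270.
Test each divisor d:
81^1 ≡ 81
81^2 ≡ 57
81^3 ≡ 10
81^5 ≡ 28
81^6 ≡ 100
81^9 ≡ 187
81^10 ≡ 242
81^15 ≡ 1
So ord_271(81) = 15, hence |⟨81⟩| = 15.
[(Z/271Z)^× : ⟨81⟩] = 270/15 = 18.

18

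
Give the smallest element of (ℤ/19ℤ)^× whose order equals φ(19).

2

φ(19) = 19 − 1 = 18 = 2 · 3^2.
Test candidates g = 2, 3, … against the prime factors q ∈ {2, 3} of φ(19): g is a generator iff g^(18/q) ≢ 1 for every such q.
g = 2: 2^9 ≡ 18; 2^6 ≡ 7 — none is 1, so 2 is a primitive root.
The smallest primitive root modulo 19 is 2.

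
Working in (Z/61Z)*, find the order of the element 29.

12

Since 29 ∈ (Z/61Z)^×, its order divides φ(61) = 61 − 1 = 60 = 2^2 · 3 · 5.
Divisors of 60: 1, 2, 3, 4, 5, 6, 10, 12, 15, 20, 30, 60.
Test each divisor d:
29^1 ≡ 29
29^2 ≡ 48
29^3 ≡ 50
29^4 ≡ 47
29^5 ≡ 21
29^6 ≡ 60
29^10 ≡ 14
29^12 ≡ 1
So ord_61(29) = 12.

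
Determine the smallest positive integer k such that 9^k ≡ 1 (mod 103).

17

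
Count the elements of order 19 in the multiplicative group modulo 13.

φ(13) = 13 − 1 = 12 = 2^2 · 3.
(Z/13Z)^× is cyclic (|G| = 12); a cyclic group of order m has exactly φ(d) elements of each order d | m, and none otherwise.
19 does not divide 12, so no element of (Z/13Z)^× has order 19.

0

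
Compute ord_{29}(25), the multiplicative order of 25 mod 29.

7

ord(25) | φ(29) = 29 − 1 = 28 = 2^2 · 7.
Divisors of 28: 1, 2, 4, 7, 14, 28.
Test each divisor d:
25^1 ≡ 25 (mod 29)
25^2 ≡ 16 (mod 29)
25^4 ≡ 24 (mod 29)
25^7 ≡ 1 (mod 29) ✓
Hence ord(25) = 7.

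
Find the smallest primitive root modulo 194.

5

φ(194) = φ(2)·φ(97) = 1·96 = 96 = 2^5 · 3.
Test candidates g = 2, 3, … against the prime factors q ∈ {2, 3} of φ(194): g is a generator iff g^(96/q) ≢ 1 for every such q.
g = 2: gcd(2, 194) = 2 > 1, not a unit — skip.
g = 3: 3^48 ≡ 1 — hits 1, so not a primitive root.
g = 4: gcd(4, 194) = 2 > 1, not a unit — skip.
g = 5: 5^48 ≡ 193; 5^32 ≡ 35 — none is 1, so 5 is a primitive root.
The smallest primitive root modulo 194 is 5.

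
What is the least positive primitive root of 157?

φ(157) = 157 − 1 = 156 = 2^2 · 3 · 13.
Test candidates g = 2, 3, … against the prime factors q ∈ {2, 3, 13} of φ(157): g is a generator iff g^(156/q) ≢ 1 for every such q.
g = 2: 2^78 ≡ 156; 2^52 ≡ 1 — hits 1, so not a primitive root.
g = 3: 3^78 ≡ 1 — hits 1, so not a primitive root.
g = 4: 4^78 ≡ 1 — hits 1, so not a primitive root.
g = 5: 5^78 ≡ 156; 5^52 ≡ 12; 5^12 ≡ 130 — none is 1, so 5 is a primitive root.
Hence the least primitive root of 157 is 5.

5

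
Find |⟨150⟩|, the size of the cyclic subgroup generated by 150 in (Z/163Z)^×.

27

The order of 150 must divide φ(163) = 163 − 1 = 162 = 2 · 3^4.
Divisors of 162: 1, 2, 3, 6, 9, 18, 27, 54, 81, 162.
Test each divisor d:
150^1 ≡ 150 (mod 163)
150^2 ≡ 6 (mod 163)
150^3 ≡ 85 (mod 163)
150^6 ≡ 53 (mod 163)
150^9 ≡ 104 (mod 163)
150^18 ≡ 58 (mod 163)
150^27 ≡ 1 (mod 163) ✓
Hence ord(150) = 27.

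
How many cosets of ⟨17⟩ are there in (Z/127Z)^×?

2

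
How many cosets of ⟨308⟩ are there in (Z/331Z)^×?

Since 308 ∈ (Z/331Z)^×, its order divides φ(331) = 331 − 1 = 330 = 2 · 3 · 5 · 11.
Divisors of 330: 1, 2, 3, 5, 6, 10, 11, 15, 22, 30, 33, 55, 66, 110, 165, 330.
Test each divisor d:
308^1 ≡ 308
308^2 ≡ 198
308^3 ≡ 80
308^5 ≡ 283
308^6 ≡ 111
308^10 ≡ 318
308^11 ≡ 299
308^15 ≡ 293
308^22 ≡ 31
308^30 ≡ 120
308^33 ≡ 1
The order of 308 is 33, so the subgroup it generates has 33 elements.
The index is φ(331) / ord(308) = 330 / 33 = 10.

10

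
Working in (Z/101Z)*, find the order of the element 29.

100

The order of 29 must divide φ(101) = 101 − 1 = 100 = 2^2 · 5^2.
Divisors of 100: 1, 2, 4, 5, 10, 20, 25, 50, 100.
Compute 29^d (mod 101) for the divisors d until we hit 1:
29^1 ≡ 29 (mod 101)
29^2 ≡ 33 (mod 101)
29^4 ≡ 79 (mod 101)
29^5 ≡ 69 (mod 101)
29^10 ≡ 14 (mod 101)
29^20 ≡ 95 (mod 101)
29^25 ≡ 91 (mod 101)
29^50 ≡ 100 (mod 101)
29^100 ≡ 1 (mod 101) ✓
Hence ord(29) = 100.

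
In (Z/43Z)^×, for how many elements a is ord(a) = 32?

φ(43) = 43 − 1 = 42 = 2 · 3 · 7.
In a cyclic group of order 42, there are φ(d) elements of order d for each divisor d of 42, and zero for non-divisors.
Here 42 is not a multiple of 32, so there are no elements of order 32.

0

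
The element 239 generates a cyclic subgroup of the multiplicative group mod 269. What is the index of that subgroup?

4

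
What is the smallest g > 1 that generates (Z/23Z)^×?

5

φ(23) = 23 − 1 = 22 = 2 · 11.
Test candidates g = 2, 3, … against the prime factors q ∈ {2, 11} of φ(23): g is a generator iff g^(22/q) ≢ 1 for every such q.
g = 2: 2^11 ≡ 1 — hits 1, so not a primitive root.
g = 3: 3^11 ≡ 1 — hits 1, so not a primitive root.
g = 4: 4^11 ≡ 1 — hits 1, so not a primitive root.
g = 5: 5^11 ≡ 22; 5^2 ≡ 2 — none is 1, so 5 is a primitive root.
The smallest primitive root modulo 23 is 5.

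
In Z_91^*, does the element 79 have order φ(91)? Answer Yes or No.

91 = 7 · 13 is a product of two distinct odd primes, so (Z/91Z)^× ≅ (Z/7Z)^× × (Z/13Z)^× is not cyclic.
No primitive root modulo 91 exists; in particular 79 is not one.

No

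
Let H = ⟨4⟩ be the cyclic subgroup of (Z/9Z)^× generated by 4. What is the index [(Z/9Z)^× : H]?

ord(4) | φ(9) = φ(3^2) = 3·(3−1) = 6 = 2 · 3.
Divisors of 6: 1, 2, 3, 6.
Compute 4^d (mod 9) for the divisors d until we hit 1:
4^1 ≡ 4
4^2 ≡ 7
4^3 ≡ 1
So ord_9(4) = 3, hence |⟨4⟩| = 3.
[(Z/9Z)^× : ⟨4⟩] = 6/3 = 2.

2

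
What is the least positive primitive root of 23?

φ(23) = 23 − 1 = 22 = 2 · 11.
g is a primitive root iff g^(22/q) ≢ 1 (mod 23) for each prime q ∈ {2, 11}.
g = 2: 2^11 ≡ 1 — hits 1, so not a primitive root.
g = 3: 3^11 ≡ 1 — hits 1, so not a primitive root.
g = 4: 4^11 ≡ 1 — hits 1, so not a primitive root.
g = 5: 5^11 ≡ 22; 5^2 ≡ 2 — none is 1, so 5 is a primitive root.
The smallest primitive root modulo 23 is 5.

5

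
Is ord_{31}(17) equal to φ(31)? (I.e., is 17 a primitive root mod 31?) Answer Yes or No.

φ(31) = 31 − 1 = 30 = 2 · 3 · 5.
It suffices to check that the order of 17 is not a proper divisor of 30: compute 17^(30/q) for q ∈ {2, 3, 5}.
17^15 ≡ 30 (mod 31)  [q = 2: ≢ 1 ✓]
17^10 ≡ 25 (mod 31)  [q = 3: ≢ 1 ✓]
17^6 ≡ 8 (mod 31)  [q = 5: ≢ 1 ✓]
None equal 1, so ord_31(17) = 30: 17 is a primitive root.

Yes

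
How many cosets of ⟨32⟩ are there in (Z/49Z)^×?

2

By Lagrange's theorem, ord_49(32) divides φ(49) = φ(7^2) = 7·(7−1) = 42 = 2 · 3 · 7.
Divisors of 42: 1, 2, 3, 6, 7, 14, 21, 42.
Check 32^d mod 49 for each divisor in increasing order:
32^1 ≡ 32 (mod 49)
32^2 ≡ 44 (mod 49)
32^3 ≡ 36 (mod 49)
32^6 ≡ 22 (mod 49)
32^7 ≡ 18 (mod 49)
32^14 ≡ 30 (mod 49)
32^21 ≡ 1 (mod 49) ✓
The order of 32 is 21, so the subgroup it generates has 21 elements.
[(Z/49Z)^× : ⟨32⟩] = 42/21 = 2.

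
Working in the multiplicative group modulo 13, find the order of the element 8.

4

Since 8 ∈ (Z/13Z)^×, its order divides φ(13) = 13 − 1 = 12 = 2^2 · 3.
Divisors of 12: 1, 2, 3, 4, 6, 12.
Evaluate successive powers at the divisors of 12:
8^1 ≡ 8 (mod 13)
8^2 ≡ 12 (mod 13)
8^3 ≡ 5 (mod 13)
8^4 ≡ 1 (mod 13) ✓
The smallest such exponent is 4, so the order of 8 is 4.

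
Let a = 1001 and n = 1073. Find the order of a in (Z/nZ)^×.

252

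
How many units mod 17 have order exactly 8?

φ(17) = 17 − 1 = 16 = 2^4.
In a cyclic group of order 16, there are φ(d) elements of order d for each divisor d of 16, and zero for non-divisors.
8 = 2^3 divides 16, and φ(8) = 4.

4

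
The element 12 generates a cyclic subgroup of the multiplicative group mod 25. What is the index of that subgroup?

1

The order of 12 must divide φ(25) = φ(5^2) = 5·(5−1) = 20 = 2^2 · 5.
Divisors of 20: 1, 2, 4, 5, 10, 20.
Check 12^d mod 25 for each divisor in increasing order:
12^1 ≡ 12
12^2 ≡ 19
12^4 ≡ 11
12^5 ≡ 7
12^10 ≡ 24
12^20 ≡ 1
So ord_25(12) = 20, hence |⟨12⟩| = 20.
Index = |(Z/25Z)^×| / |⟨12⟩| = 20 / 20 = 1.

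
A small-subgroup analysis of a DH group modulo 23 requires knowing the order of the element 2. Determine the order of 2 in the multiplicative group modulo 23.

ord(2) | φ(23) = 23 − 1 = 22 = 2 · 11.
Divisors of 22: 1, 2, 11, 22.
Evaluate successive powers at the divisors of 22:
2^1 ≡ 2 (mod 23)
2^2 ≡ 4 (mod 23)
2^11 ≡ 1 (mod 23) ✓
The smallest such exponent is 11, so the order of 2 is 11.

11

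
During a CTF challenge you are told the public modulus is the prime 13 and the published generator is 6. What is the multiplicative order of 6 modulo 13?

12

By Lagrange's theorem, ord_13(6) divides φ(13) = 13 − 1 = 12 = 2^2 · 3.
Divisors of 12: 1, 2, 3, 4, 6, 12.
Evaluate successive powers at the divisors of 12:
6^1 ≡ 6 (mod 13)
6^2 ≡ 10 (mod 13)
6^3 ≡ 8 (mod 13)
6^4 ≡ 9 (mod 13)
6^6 ≡ 12 (mod 13)
6^12 ≡ 1 (mod 13) ✓
Therefore the multiplicative order of 6 modulo 13 is 12.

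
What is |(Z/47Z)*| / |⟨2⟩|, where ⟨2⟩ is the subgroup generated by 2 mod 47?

2

ord(2) | φ(47) = 47 − 1 = 46 = 2 · 23.
Divisors of 46: 1, 2, 23, 46.
Test each divisor d:
2^1 ≡ 2 (mod 47)
2^2 ≡ 4 (mod 47)
2^23 ≡ 1 (mod 47) ✓
Thus |⟨2⟩| = ord(2) = 23.
The index is φ(47) / ord(2) = 46 / 23 = 2.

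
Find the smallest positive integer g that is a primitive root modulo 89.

φ(89) = 89 − 1 = 88 = 2^3 · 11.
Test candidates g = 2, 3, … against the prime factors q ∈ {2, 11} of φ(89): g is a generator iff g^(88/q) ≢ 1 for every such q.
g = 2: 2^44 ≡ 1 — hits 1, so not a primitive root.
g = 3: 3^44 ≡ 88; 3^8 ≡ 64 — none is 1, so 3 is a primitive root.
The smallest primitive root modulo 89 is 3.

3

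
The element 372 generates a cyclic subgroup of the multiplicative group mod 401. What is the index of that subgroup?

80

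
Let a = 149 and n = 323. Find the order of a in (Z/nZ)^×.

Since 149 ∈ (Z/323Z)^×, its order divides φ(323) = φ(17·19) = (17−1)·(19−1) = 16·18 = 288 = 2^5 · 3^2.
Divisors of 288: 1, 2, 3, 4, 6, 8, 9, 12, 16, 18, 24, 32, 36, 48, 72, 96, 144, 288.
Compute 149^d (mod 323) for the divisors d until we hit 1:
149^1 ≡ 149
149^2 ≡ 237
149^3 ≡ 106
149^4 ≡ 290
149^6 ≡ 254
149^8 ≡ 120
149^9 ≡ 115
149^12 ≡ 239
149^16 ≡ 188
149^18 ≡ 305
149^24 ≡ 273
149^32 ≡ 137
149^36 ≡ 1
The smallest such exponent is 36, so the order of 149 is 36.

36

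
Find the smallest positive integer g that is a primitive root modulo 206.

5

φ(206) = φ(2)·φ(103) = 1·102 = 102 = 2 · 3 · 17.
Test candidates g = 2, 3, … against the prime factors q ∈ {2, 3, 17} of φ(206): g is a generator iff g^(102/q) ≢ 1 for every such q.
g = 2: gcd(2, 206) = 2 > 1, not a unit — skip.
g = 3: 3^51 ≡ 205; 3^34 ≡ 1 — hits 1, so not a primitive root.
g = 4: gcd(4, 206) = 2 > 1, not a unit — skip.
g = 5: 5^51 ≡ 205; 5^34 ≡ 159; 5^6 ≡ 175 — none is 1, so 5 is a primitive root.
The smallest primitive root modulo 206 is 5.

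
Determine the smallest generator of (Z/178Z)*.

3

φ(178) = φ(2)·φ(89) = 1·88 = 88 = 2^3 · 11.
Test candidates g = 2, 3, … against the prime factors q ∈ {2, 11} of φ(178): g is a generator iff g^(88/q) ≢ 1 for every such q.
g = 2: gcd(2, 178) = 2 > 1, not a unit — skip.
g = 3: 3^44 ≡ 177; 3^8 ≡ 153 — none is 1, so 3 is a primitive root.
The smallest primitive root modulo 178 is 3.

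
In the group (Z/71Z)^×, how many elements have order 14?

φ(71) = 71 − 1 = 70 = 2 · 5 · 7.
In a cyclic group of order 70, there are φ(d) elements of order d for each divisor d of 70, and zero for non-divisors.
14 = 2 · 7 divides 70, and φ(14) = 6.

6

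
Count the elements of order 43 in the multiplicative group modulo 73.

φ(73) = 73 − 1 = 72 = 2^3 · 3^2.
Since (Z/73Z)^× is cyclic of order 72, the number of elements of order d is φ(d) when d | 72 and 0 otherwise.
Here 72 is not a multiple of 43, so there are no elements of order 43.

0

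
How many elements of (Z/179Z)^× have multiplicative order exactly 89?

88

φ(179) = 179 − 1 = 178 = 2 · 89.
(Z/179Z)^× is cyclic (|G| = 178); a cyclic group of order m has exactly φ(d) elements of each order d | m, and none otherwise.
89 | 178, and φ(89) = 89 − 1 = 88.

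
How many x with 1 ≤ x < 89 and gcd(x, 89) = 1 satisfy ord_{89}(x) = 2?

1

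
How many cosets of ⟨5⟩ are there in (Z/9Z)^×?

ord(5) | φ(9) = φ(3^2) = 3·(3−1) = 6 = 2 · 3.
Divisors of 6: 1, 2, 3, 6.
Check 5^d mod 9 for each divisor in increasing order:
5^1 ≡ 5 (mod 9)
5^2 ≡ 7 (mod 9)
5^3 ≡ 8 (mod 9)
5^6 ≡ 1 (mod 9) ✓
The order of 5 is 6, so the subgroup it generates has 6 elements.
Index = |(Z/9Z)^×| / |⟨5⟩| = 6 / 6 = 1.

1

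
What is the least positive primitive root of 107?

2

φ(107) = 107 − 1 = 106 = 2 · 53.
Test candidates g = 2, 3, … against the prime factors q ∈ {2, 53} of φ(107): g is a generator iff g^(106/q) ≢ 1 for every such q.
g = 2: 2^53 ≡ 106; 2^2 ≡ 4 — none is 1, so 2 is a primitive root.
So 2 is the smallest generator of (Z/107Z)^×.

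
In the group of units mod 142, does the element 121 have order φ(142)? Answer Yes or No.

No

φ(142) = φ(2)·φ(71) = 1·70 = 70 = 2 · 5 · 7.
121 is a primitive root mod 142 iff 121^(φ(142)/q) ≢ 1 for every prime q | φ(142), i.e. q ∈ {2, 5, 7}.
121^35 ≡ 1 (mod 142)  [q = 2: ≡ 1 ✗]
121^14 ≡ 5 (mod 142)  [q = 5: ≢ 1 ✓]
121^10 ≡ 101 (mod 142)  [q = 7: ≢ 1 ✓]
Since 121^35 ≡ 1, the order of 121 divides 35 < 70, so 121 is not a primitive root.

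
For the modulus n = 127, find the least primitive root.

φ(127) = 127 − 1 = 126 = 2 · 3^2 · 7.
Test candidates g = 2, 3, … against the prime factors q ∈ {2, 3, 7} of φ(127): g is a generator iff g^(126/q) ≢ 1 for every such q.
g = 2: 2^63 ≡ 1 — hits 1, so not a primitive root.
g = 3: 3^63 ≡ 126; 3^42 ≡ 107; 3^18 ≡ 4 — none is 1, so 3 is a primitive root.
So 3 is the smallest generator of (Z/127Z)^×.

3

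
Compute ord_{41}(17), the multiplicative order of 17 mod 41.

ord(17) | φ(41) = 41 − 1 = 40 = 2^3 · 5.
Divisors of 40: 1, 2, 4, 5, 8, 10, 20, 40.
Check 17^d mod 41 for each divisor in increasing order:
17^1 ≡ 17
17^2 ≡ 2
17^4 ≡ 4
17^5 ≡ 27
17^8 ≡ 16
17^10 ≡ 32
17^20 ≡ 40
17^40 ≡ 1
The smallest such exponent is 40, so the order of 17 is 40.

40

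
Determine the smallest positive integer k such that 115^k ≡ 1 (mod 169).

156

Since 115 ∈ (Z/169Z)^×, its order divides φ(169) = φ(13^2) = 13·(13−1) = 156 = 2^2 · 3 · 13.
Divisors of 156: 1, 2, 3, 4, 6, 12, 13, 26, 39, 52, 78, 156.
Evaluate successive powers at the divisors of 156:
115^1 ≡ 115 (mod 169)
115^2 ≡ 43 (mod 169)
115^3 ≡ 44 (mod 169)
115^4 ≡ 159 (mod 169)
115^6 ≡ 77 (mod 169)
115^12 ≡ 14 (mod 169)
115^13 ≡ 89 (mod 169)
115^26 ≡ 147 (mod 169)
115^39 ≡ 70 (mod 169)
115^52 ≡ 146 (mod 169)
115^78 ≡ 168 (mod 169)
115^156 ≡ 1 (mod 169) ✓
The smallest such exponent is 156, so the order of 115 is 156.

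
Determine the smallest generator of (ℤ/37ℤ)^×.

2

φ(37) = 37 − 1 = 36 = 2^2 · 3^2.
g is a primitive root iff g^(36/q) ≢ 1 (mod 37) for each prime q ∈ {2, 3}.
g = 2: 2^18 ≡ 36; 2^12 ≡ 26 — none is 1, so 2 is a primitive root.
The smallest primitive root modulo 37 is 2.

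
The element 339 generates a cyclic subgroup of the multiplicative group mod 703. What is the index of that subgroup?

Since 339 ∈ (Z/703Z)^×, its order divides φ(703) = φ(19·37) = (19−1)·(37−1) = 18·36 = 648 = 2^3 · 3^4.
Divisors of 648: 1, 2, 3, 4, 6, 8, 9, 12, 18, 24, 27, 36, 54, 72, 81, 108, 162, 216, 324, 648.
Check 339^d mod 703 for each divisor in increasing order:
339^1 ≡ 339 (mod 703)
339^2 ≡ 332 (mod 703)
339^3 ≡ 68 (mod 703)
339^4 ≡ 556 (mod 703)
339^6 ≡ 406 (mod 703)
339^8 ≡ 519 (mod 703)
339^9 ≡ 191 (mod 703)
339^12 ≡ 334 (mod 703)
339^18 ≡ 628 (mod 703)
339^24 ≡ 482 (mod 703)
339^27 ≡ 438 (mod 703)
339^36 ≡ 1 (mod 703) ✓
Thus |⟨339⟩| = ord(339) = 36.
[(Z/703Z)^× : ⟨339⟩] = 648/36 = 18.

18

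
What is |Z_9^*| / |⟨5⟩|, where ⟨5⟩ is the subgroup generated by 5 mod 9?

ord(5) | φ(9) = φ(3^2) = 3·(3−1) = 6 = 2 · 3.
Divisors of 6: 1, 2, 3, 6.
Check 5^d mod 9 for each divisor in increasing order:
5^1 ≡ 5 (mod 9)
5^2 ≡ 7 (mod 9)
5^3 ≡ 8 (mod 9)
5^6 ≡ 1 (mod 9) ✓
So ord_9(5) = 6, hence |⟨5⟩| = 6.
The index is φ(9) / ord(5) = 6 / 6 = 1.

1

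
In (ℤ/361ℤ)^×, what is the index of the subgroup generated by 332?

ord(332) | φ(361) = φ(19^2) = 19·(19−1) = 342 = 2 · 3^2 · 19.
Divisors of 342: 1, 2, 3, 6, 9, 18, 19, 38, 57, 114, 171, 342.
Check 332^d mod 361 for each divisor in increasing order:
332^1 ≡ 332
332^2 ≡ 119
332^3 ≡ 159
332^6 ≡ 11
332^9 ≡ 305
332^18 ≡ 248
332^19 ≡ 28
332^38 ≡ 62
332^57 ≡ 292
332^114 ≡ 68
332^171 ≡ 1
So ord_361(332) = 171, hence |⟨332⟩| = 171.
[(Z/361Z)^× : ⟨332⟩] = 342/171 = 2.

2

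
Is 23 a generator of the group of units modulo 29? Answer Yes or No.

φ(29) = 29 − 1 = 28 = 2^2 · 7.
It suffices to check that the order of 23 is not a proper divisor of 28: compute 23^(28/q) for q ∈ {2, 7}.
23^14 ≡ 1 (mod 29)  [q = 2: ≡ 1 ✗]
23^4 ≡ 20 (mod 29)  [q = 7: ≢ 1 ✓]
23^14 ≡ 1 shows ord(23) | 14, strictly less than φ(29); not a primitive root.

No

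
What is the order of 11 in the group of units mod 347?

Since 11 ∈ (Z/347Z)^×, its order divides φ(347) = 347 − 1 = 346 = 2 · 173.
Divisors of 346: 1, 2, 173, 346.
Test each divisor d:
11^1 ≡ 11
11^2 ≡ 121
11^173 ≡ 1
Therefore the multiplicative order of 11 modulo 347 is 173.

173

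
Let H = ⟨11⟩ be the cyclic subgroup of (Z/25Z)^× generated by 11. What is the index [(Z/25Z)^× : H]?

Since 11 ∈ (Z/25Z)^×, its order divides φ(25) = φ(5^2) = 5·(5−1) = 20 = 2^2 · 5.
Divisors of 20: 1, 2, 4, 5, 10, 20.
Check 11^d mod 25 for each divisor in increasing order:
11^1 ≡ 11 (mod 25)
11^2 ≡ 21 (mod 25)
11^4 ≡ 16 (mod 25)
11^5 ≡ 1 (mod 25) ✓
The order of 11 is 5, so the subgroup it generates has 5 elements.
Index = |(Z/25Z)^×| / |⟨11⟩| = 20 / 5 = 4.

4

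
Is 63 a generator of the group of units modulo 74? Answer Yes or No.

No

φ(74) = φ(2)·φ(37) = 1·36 = 36 = 2^2 · 3^2.
Test 63^(36/q) mod 74 for each prime factor q of 36:
63^18 ≡ 1 (mod 74)  [q = 2: ≡ 1 ✗]
63^12 ≡ 1 (mod 74)  [q = 3: ≡ 1 ✗]
63^18 ≡ 1 shows ord(63) | 18, strictly less than φ(74); not a primitive root.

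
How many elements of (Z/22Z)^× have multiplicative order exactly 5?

φ(22) = φ(2)·φ(11) = 1·10 = 10 = 2 · 5.
Since (Z/22Z)^× is cyclic of order 10, the number of elements of order d is φ(d) when d | 10 and 0 otherwise.
5 | 10, and φ(5) = 5 − 1 = 4.

4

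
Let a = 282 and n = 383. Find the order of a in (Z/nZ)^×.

382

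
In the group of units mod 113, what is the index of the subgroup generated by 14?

The order of 14 must divide φ(113) = 113 − 1 = 112 = 2^4 · 7.
Divisors of 112: 1, 2, 4, 7, 8, 14, 16, 28, 56, 112.
Check 14^d mod 113 for each divisor in increasing order:
14^1 ≡ 14
14^2 ≡ 83
14^4 ≡ 109
14^7 ≡ 98
14^8 ≡ 16
14^14 ≡ 112
14^16 ≡ 30
14^28 ≡ 1
The order of 14 is 28, so the subgroup it generates has 28 elements.
[(Z/113Z)^× : ⟨14⟩] = 112/28 = 4.

4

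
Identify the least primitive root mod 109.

6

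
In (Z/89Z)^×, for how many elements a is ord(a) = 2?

1

φ(89) = 89 − 1 = 88 = 2^3 · 11.
(Z/89Z)^× is cyclic (|G| = 88); a cyclic group of order m has exactly φ(d) elements of each order d | m, and none otherwise.
2 | 88, and φ(2) = 2 − 1 = 1.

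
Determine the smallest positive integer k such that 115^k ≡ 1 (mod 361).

19

Since 115 ∈ (Z/361Z)^×, its order divides φ(361) = φ(19^2) = 19·(19−1) = 342 = 2 · 3^2 · 19.
Divisors of 342: 1, 2, 3, 6, 9, 18, 19, 38, 57, 114, 171, 342.
Check 115^d mod 361 for each divisor in increasing order:
115^1 ≡ 115 (mod 361)
115^2 ≡ 229 (mod 361)
115^3 ≡ 343 (mod 361)
115^6 ≡ 324 (mod 361)
115^9 ≡ 305 (mod 361)
115^18 ≡ 248 (mod 361)
115^19 ≡ 1 (mod 361) ✓
So ord_361(115) = 19.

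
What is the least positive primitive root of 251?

φ(251) = 251 − 1 = 250 = 2 · 5^3.
Test candidates g = 2, 3, … against the prime factors q ∈ {2, 5} of φ(251): g is a generator iff g^(250/q) ≢ 1 for every such q.
g = 2: 2^125 ≡ 250; 2^50 ≡ 1 — hits 1, so not a primitive root.
g = 3: 3^125 ≡ 1 — hits 1, so not a primitive root.
g = 4: 4^125 ≡ 1 — hits 1, so not a primitive root.
g = 5: 5^125 ≡ 1 — hits 1, so not a primitive root.
g = 6: 6^125 ≡ 250; 6^50 ≡ 219 — none is 1, so 6 is a primitive root.
So 6 is the smallest generator of (Z/251Z)^×.

6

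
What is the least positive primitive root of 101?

2

φ(101) = 101 − 1 = 100 = 2^2 · 5^2.
Test candidates g = 2, 3, … against the prime factors q ∈ {2, 5} of φ(101): g is a generator iff g^(100/q) ≢ 1 for every such q.
g = 2: 2^50 ≡ 100; 2^20 ≡ 95 — none is 1, so 2 is a primitive root.
Hence the least primitive root of 101 is 2.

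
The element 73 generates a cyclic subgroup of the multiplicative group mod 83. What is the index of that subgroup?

1

Since 73 ∈ (Z/83Z)^×, its order divides φ(83) = 83 − 1 = 82 = 2 · 41.
Divisors of 82: 1, 2, 41, 82.
Check 73^d mod 83 for each divisor in increasing order:
73^1 ≡ 73 (mod 83)
73^2 ≡ 17 (mod 83)
73^41 ≡ 82 (mod 83)
73^82 ≡ 1 (mod 83) ✓
The order of 73 is 82, so the subgroup it generates has 82 elements.
[(Z/83Z)^× : ⟨73⟩] = 82/82 = 1.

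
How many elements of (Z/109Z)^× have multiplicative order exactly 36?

12

φ(109) = 109 − 1 = 108 = 2^2 · 3^3.
In a cyclic group of order 108, there are φ(d) elements of order d for each divisor d of 108, and zero for non-divisors.
36 = 2^2 · 3^2 divides 108, and φ(36) = 12.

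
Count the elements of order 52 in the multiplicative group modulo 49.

0

φ(49) = φ(7^2) = 7·(7−1) = 42 = 2 · 3 · 7.
In a cyclic group of order 42, there are φ(d) elements of order d for each divisor d of 42, and zero for non-divisors.
Here 42 is not a multiple of 52, so there are no elements of order 52.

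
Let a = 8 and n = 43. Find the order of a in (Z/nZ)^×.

14

Since 8 ∈ (Z/43Z)^×, its order divides φ(43) = 43 − 1 = 42 = 2 · 3 · 7.
Divisors of 42: 1, 2, 3, 6, 7, 14, 21, 42.
Check 8^d mod 43 for each divisor in increasing order:
8^1 ≡ 8
8^2 ≡ 21
8^3 ≡ 39
8^6 ≡ 16
8^7 ≡ 42
8^14 ≡ 1
Therefore the multiplicative order of 8 modulo 43 is 14.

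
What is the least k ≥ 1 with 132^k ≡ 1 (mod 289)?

68

The order of 132 must divide φ(289) = φ(17^2) = 17·(17−1) = 272 = 2^4 · 17.
Divisors of 272: 1, 2, 4, 8, 16, 17, 34, 68, 136, 272.
Evaluate successive powers at the divisors of 272:
132^1 ≡ 132 (mod 289)
132^2 ≡ 84 (mod 289)
132^4 ≡ 120 (mod 289)
132^8 ≡ 239 (mod 289)
132^16 ≡ 188 (mod 289)
132^17 ≡ 251 (mod 289)
132^34 ≡ 288 (mod 289)
132^68 ≡ 1 (mod 289) ✓
Hence ord(132) = 68.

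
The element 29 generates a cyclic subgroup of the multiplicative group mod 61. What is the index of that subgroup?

5

Since 29 ∈ (Z/61Z)^×, its order divides φ(61) = 61 − 1 = 60 = 2^2 · 3 · 5.
Divisors of 60: 1, 2, 3, 4, 5, 6, 10, 12, 15, 20, 30, 60.
Check 29^d mod 61 for each divisor in increasing order:
29^1 ≡ 29 (mod 61)
29^2 ≡ 48 (mod 61)
29^3 ≡ 50 (mod 61)
29^4 ≡ 47 (mod 61)
29^5 ≡ 21 (mod 61)
29^6 ≡ 60 (mod 61)
29^10 ≡ 14 (mod 61)
29^12 ≡ 1 (mod 61) ✓
Thus |⟨29⟩| = ord(29) = 12.
The index is φ(61) / ord(29) = 60 / 12 = 5.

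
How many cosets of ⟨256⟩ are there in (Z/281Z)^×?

The order of 256 must divide φ(281) = 281 − 1 = 280 = 2^3 · 5 · 7.
Divisors of 280: 1, 2, 4, 5, 7, 8, 10, 14, 20, 28, 35, 40, 56, 70, 140, 280.
Check 256^d mod 281 for each divisor in increasing order:
256^1 ≡ 256 (mod 281)
256^2 ≡ 63 (mod 281)
256^4 ≡ 35 (mod 281)
256^5 ≡ 249 (mod 281)
256^7 ≡ 232 (mod 281)
256^8 ≡ 101 (mod 281)
256^10 ≡ 181 (mod 281)
256^14 ≡ 153 (mod 281)
256^20 ≡ 165 (mod 281)
256^28 ≡ 86 (mod 281)
256^35 ≡ 1 (mod 281) ✓
Thus |⟨256⟩| = ord(256) = 35.
The index is φ(281) / ord(256) = 280 / 35 = 8.

8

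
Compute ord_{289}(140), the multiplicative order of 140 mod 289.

ord(140) | φ(289) = φ(17^2) = 17·(17−1) = 272 = 2^4 · 17.
Divisors of 272: 1, 2, 4, 8, 16, 17, 34, 68, 136, 272.
Check 140^d mod 289 for each divisor in increasing order:
140^1 ≡ 140 (mod 289)
140^2 ≡ 237 (mod 289)
140^4 ≡ 103 (mod 289)
140^8 ≡ 205 (mod 289)
140^16 ≡ 120 (mod 289)
140^17 ≡ 38 (mod 289)
140^34 ≡ 288 (mod 289)
140^68 ≡ 1 (mod 289) ✓
The smallest such exponent is 68, so the order of 140 is 68.

68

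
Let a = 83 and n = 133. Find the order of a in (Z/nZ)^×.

Since 83 ∈ (Z/133Z)^×, its order divides φ(133) = φ(7·19) = (7−1)·(19−1) = 6·18 = 108 = 2^2 · 3^3.
Divisors of 108: 1, 2, 3, 4, 6, 9, 12, 18, 27, 36, 54, 108.
Compute 83^d (mod 133) for the divisors d until we hit 1:
83^1 ≡ 83 (mod 133)
83^2 ≡ 106 (mod 133)
83^3 ≡ 20 (mod 133)
83^4 ≡ 64 (mod 133)
83^6 ≡ 1 (mod 133) ✓
The smallest such exponent is 6, so the order of 83 is 6.

6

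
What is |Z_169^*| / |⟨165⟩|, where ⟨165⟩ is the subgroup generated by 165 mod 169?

4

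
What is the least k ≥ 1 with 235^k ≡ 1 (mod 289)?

272

The order of 235 must divide φ(289) = φ(17^2) = 17·(17−1) = 272 = 2^4 · 17.
Divisors of 272: 1, 2, 4, 8, 16, 17, 34, 68, 136, 272.
Test each divisor d:
235^1 ≡ 235 (mod 289)
235^2 ≡ 26 (mod 289)
235^4 ≡ 98 (mod 289)
235^8 ≡ 67 (mod 289)
235^16 ≡ 154 (mod 289)
235^17 ≡ 65 (mod 289)
235^34 ≡ 179 (mod 289)
235^68 ≡ 251 (mod 289)
235^136 ≡ 288 (mod 289)
235^272 ≡ 1 (mod 289) ✓
So ord_289(235) = 272.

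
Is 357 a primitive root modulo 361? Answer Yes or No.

Yes

φ(361) = φ(19^2) = 19·(19−1) = 342 = 2 · 3^2 · 19.
An element g generates (Z/361Z)^× iff g^(342/q) ≢ 1 (mod 361) for each prime q ∈ {2, 3, 19}.
357^171 ≡ 360 (mod 361)  [q = 2: ≢ 1 ✓]
357^114 ≡ 68 (mod 361)  [q = 3: ≢ 1 ✓]
357^18 ≡ 115 (mod 361)  [q = 19: ≢ 1 ✓]
None equal 1, so ord_361(357) = 342: 357 is a primitive root.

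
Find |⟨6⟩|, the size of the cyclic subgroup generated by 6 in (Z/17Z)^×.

16

Since 6 ∈ (Z/17Z)^×, its order divides φ(17) = 17 − 1 = 16 = 2^4.
Divisors of 16: 1, 2, 4, 8, 16.
Test each divisor d:
6^1 ≡ 6 (mod 17)
6^2 ≡ 2 (mod 17)
6^4 ≡ 4 (mod 17)
6^8 ≡ 16 (mod 17)
6^16 ≡ 1 (mod 17) ✓
So ord_17(6) = 16.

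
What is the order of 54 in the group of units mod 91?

12

By Lagrange's theorem, ord_91(54) divides φ(91) = φ(7·13) = (7−1)·(13−1) = 6·12 = 72 = 2^3 · 3^2.
Divisors of 72: 1, 2, 3, 4, 6, 8, 9, 12, 18, 24, 36, 72.
Evaluate successive powers at the divisors of 72:
54^1 ≡ 54 (mod 91)
54^2 ≡ 4 (mod 91)
54^3 ≡ 34 (mod 91)
54^4 ≡ 16 (mod 91)
54^6 ≡ 64 (mod 91)
54^8 ≡ 74 (mod 91)
54^9 ≡ 83 (mod 91)
54^12 ≡ 1 (mod 91) ✓
Hence ord(54) = 12.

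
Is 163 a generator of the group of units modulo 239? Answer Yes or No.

φ(239) = 239 − 1 = 238 = 2 · 7 · 17.
It suffices to check that the order of 163 is not a proper divisor of 238: compute 163^(238/q) for q ∈ {2, 7, 17}.
163^119 ≡ 1 (mod 239)  [q = 2: ≡ 1 ✗]
163^34 ≡ 1 (mod 239)  [q = 7: ≡ 1 ✗]
163^14 ≡ 132 (mod 239)  [q = 17: ≢ 1 ✓]
The check at q = 2 fails, so 163 generates a proper subgroup.

No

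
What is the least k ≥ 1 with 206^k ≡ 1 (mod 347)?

173

ord(206) | φ(347) = 347 − 1 = 346 = 2 · 173.
Divisors of 346: 1, 2, 173, 346.
Test each divisor d:
206^1 ≡ 206
206^2 ≡ 102
206^173 ≡ 1
So ord_347(206) = 173.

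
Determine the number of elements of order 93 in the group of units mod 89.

0

φ(89) = 89 − 1 = 88 = 2^3 · 11.
Since (Z/89Z)^× is cyclic of order 88, the number of elements of order d is φ(d) when d | 88 and 0 otherwise.
93 does not divide 88, so no element of (Z/89Z)^× has order 93.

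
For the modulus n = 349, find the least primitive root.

2

φ(349) = 349 − 1 = 348 = 2^2 · 3 · 29.
Test candidates g = 2, 3, … against the prime factors q ∈ {2, 3, 29} of φ(349): g is a generator iff g^(348/q) ≢ 1 for every such q.
g = 2: 2^174 ≡ 348; 2^116 ≡ 226; 2^12 ≡ 257 — none is 1, so 2 is a primitive root.
Hence the least primitive root of 349 is 2.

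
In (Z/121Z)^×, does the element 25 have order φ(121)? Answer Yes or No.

No

φ(121) = φ(11^2) = 11·(11−1) = 110 = 2 · 5 · 11.
25 is a primitive root mod 121 iff 25^(φ(121)/q) ≢ 1 for every prime q | φ(121), i.e. q ∈ {2, 5, 11}.
25^55 ≡ 1 (mod 121)  [q = 2: ≡ 1 ✗]
25^22 ≡ 9 (mod 121)  [q = 5: ≢ 1 ✓]
25^10 ≡ 34 (mod 121)  [q = 11: ≢ 1 ✓]
The check at q = 2 fails, so 25 generates a proper subgroup.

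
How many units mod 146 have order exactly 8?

4

φ(146) = φ(2)·φ(73) = 1·72 = 72 = 2^3 · 3^2.
In a cyclic group of order 72, there are φ(d) elements of order d for each divisor d of 72, and zero for non-divisors.
8 = 2^3 divides 72, and φ(8) = 4.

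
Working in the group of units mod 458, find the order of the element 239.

Since 239 ∈ (Z/458Z)^×, its order divides φ(458) = φ(2)·φ(229) = 1·228 = 228 = 2^2 · 3 · 19.
Divisors of 228: 1, 2, 3, 4, 6, 12, 19, 38, 57, 76, 114, 228.
Check 239^d mod 458 for each divisor in increasing order:
239^1 ≡ 239 (mod 458)
239^2 ≡ 329 (mod 458)
239^3 ≡ 313 (mod 458)
239^4 ≡ 153 (mod 458)
239^6 ≡ 415 (mod 458)
239^12 ≡ 17 (mod 458)
239^19 ≡ 247 (mod 458)
239^38 ≡ 95 (mod 458)
239^57 ≡ 107 (mod 458)
239^76 ≡ 323 (mod 458)
239^114 ≡ 457 (mod 458)
239^228 ≡ 1 (mod 458) ✓
Therefore the multiplicative order of 239 modulo 458 is 228.

228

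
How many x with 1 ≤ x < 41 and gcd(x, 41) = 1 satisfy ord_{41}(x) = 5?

φ(41) = 41 − 1 = 40 = 2^3 · 5.
(Z/41Z)^× is cyclic (|G| = 40); a cyclic group of order m has exactly φ(d) elements of each order d | m, and none otherwise.
5 | 40, and φ(5) = 5 − 1 = 4.

4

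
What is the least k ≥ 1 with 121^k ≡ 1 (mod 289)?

Since 121 ∈ (Z/289Z)^×, its order divides φ(289) = φ(17^2) = 17·(17−1) = 272 = 2^4 · 17.
Divisors of 272: 1, 2, 4, 8, 16, 17, 34, 68, 136, 272.
Evaluate successive powers at the divisors of 272:
121^1 ≡ 121
121^2 ≡ 191
121^4 ≡ 67
121^8 ≡ 154
121^16 ≡ 18
121^17 ≡ 155
121^34 ≡ 38
121^68 ≡ 288
121^136 ≡ 1
So ord_289(121) = 136.

136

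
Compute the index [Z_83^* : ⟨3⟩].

2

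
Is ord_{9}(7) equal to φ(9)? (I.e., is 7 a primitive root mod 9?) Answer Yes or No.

φ(9) = φ(3^2) = 3·(3−1) = 6 = 2 · 3.
Test 7^(6/q) mod 9 for each prime factor q of 6:
7^3 ≡ 1 (mod 9)  [q = 2: ≡ 1 ✗]
7^2 ≡ 4 (mod 9)  [q = 3: ≢ 1 ✓]
7^3 ≡ 1 shows ord(7) | 3, strictly less than φ(9); not a primitive root.

No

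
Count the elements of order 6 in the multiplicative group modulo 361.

2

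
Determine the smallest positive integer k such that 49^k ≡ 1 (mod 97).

Since 49 ∈ (Z/97Z)^×, its order divides φ(97) = 97 − 1 = 96 = 2^5 · 3.
Divisors of 96: 1, 2, 3, 4, 6, 8, 12, 16, 24, 32, 48, 96.
Evaluate successive powers at the divisors of 96:
49^1 ≡ 49 (mod 97)
49^2 ≡ 73 (mod 97)
49^3 ≡ 85 (mod 97)
49^4 ≡ 91 (mod 97)
49^6 ≡ 47 (mod 97)
49^8 ≡ 36 (mod 97)
49^12 ≡ 75 (mod 97)
49^16 ≡ 35 (mod 97)
49^24 ≡ 96 (mod 97)
49^32 ≡ 61 (mod 97)
49^48 ≡ 1 (mod 97) ✓
Therefore the multiplicative order of 49 modulo 97 is 48.

48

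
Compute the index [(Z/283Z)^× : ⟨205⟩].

3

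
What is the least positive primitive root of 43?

3

φ(43) = 43 − 1 = 42 = 2 · 3 · 7.
Test candidates g = 2, 3, … against the prime factors q ∈ {2, 3, 7} of φ(43): g is a generator iff g^(42/q) ≢ 1 for every such q.
g = 2: 2^21 ≡ 42; 2^14 ≡ 1 — hits 1, so not a primitive root.
g = 3: 3^21 ≡ 42; 3^14 ≡ 36; 3^6 ≡ 41 — none is 1, so 3 is a primitive root.
So 3 is the smallest generator of (Z/43Z)^×.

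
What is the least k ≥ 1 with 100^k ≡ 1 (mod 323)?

72

Since 100 ∈ (Z/323Z)^×, its order divides φ(323) = φ(17·19) = (17−1)·(19−1) = 16·18 = 288 = 2^5 · 3^2.
Divisors of 288: 1, 2, 3, 4, 6, 8, 9, 12, 16, 18, 24, 32, 36, 48, 72, 96, 144, 288.
Evaluate successive powers at the divisors of 288:
100^1 ≡ 100 (mod 323)
100^2 ≡ 310 (mod 323)
100^3 ≡ 315 (mod 323)
100^4 ≡ 169 (mod 323)
100^6 ≡ 64 (mod 323)
100^8 ≡ 137 (mod 323)
100^9 ≡ 134 (mod 323)
100^12 ≡ 220 (mod 323)
100^16 ≡ 35 (mod 323)
100^18 ≡ 191 (mod 323)
100^24 ≡ 273 (mod 323)
100^32 ≡ 256 (mod 323)
100^36 ≡ 305 (mod 323)
100^48 ≡ 239 (mod 323)
100^72 ≡ 1 (mod 323) ✓
The smallest such exponent is 72, so the order of 100 is 72.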